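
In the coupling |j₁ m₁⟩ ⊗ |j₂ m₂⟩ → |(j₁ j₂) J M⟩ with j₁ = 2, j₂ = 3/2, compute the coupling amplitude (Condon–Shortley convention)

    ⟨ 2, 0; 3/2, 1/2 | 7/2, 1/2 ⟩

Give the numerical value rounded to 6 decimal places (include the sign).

√[8·0!4!3!/8! · 2!2!2!1!4!3!] = √(1152/35)
  +(−1)^0/∏(0,0,2,2,2,1)! = 1/8  (running 1/8)
⟨..|..⟩ = √(1152/35)·(1/8) = +0.717137

+√(18/35) = +0.717137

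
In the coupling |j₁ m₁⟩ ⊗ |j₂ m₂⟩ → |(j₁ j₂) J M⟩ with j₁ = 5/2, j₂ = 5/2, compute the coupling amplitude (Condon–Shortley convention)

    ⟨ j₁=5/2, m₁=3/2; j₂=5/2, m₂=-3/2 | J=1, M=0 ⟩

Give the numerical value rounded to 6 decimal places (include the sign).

-0.358569

triangle: 4!×1!×1!/7! = 24/5040
(j±m)!: 4!×1!×1!×4!×1!×1! = 576
prefactor² = (2J+1)×Δ×N² = 288/35
  k=0: +1/(0!×4!×1!×1!×0!×0!) = 1/24
  k=1: −1/(1!×3!×0!×0!×1!×1!) = -1/6
Σ = -1/8  ⇒  CG² = 288/35×(-1/8)² = 9/70
CG = −√(9/70) = -0.358569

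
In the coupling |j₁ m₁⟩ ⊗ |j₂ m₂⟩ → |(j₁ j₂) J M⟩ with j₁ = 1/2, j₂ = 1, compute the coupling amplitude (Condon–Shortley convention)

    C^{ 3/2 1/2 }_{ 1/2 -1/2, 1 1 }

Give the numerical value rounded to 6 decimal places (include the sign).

+0.577350  (= +√(1/3))

triangle: 0!*1!*2!/4! = 2/24
(j±m)!: 0!*1!*2!*0!*2!*1! = 4
prefactor² = (2J+1)*Δ*N² = 4/3
  k=0: +1/(0!*0!*1!*2!*0!*0!) = 1/2
Σ = 1/2  ⇒  CG² = 4/3*1/2² = 1/3
CG = +√(1/3) = +0.577350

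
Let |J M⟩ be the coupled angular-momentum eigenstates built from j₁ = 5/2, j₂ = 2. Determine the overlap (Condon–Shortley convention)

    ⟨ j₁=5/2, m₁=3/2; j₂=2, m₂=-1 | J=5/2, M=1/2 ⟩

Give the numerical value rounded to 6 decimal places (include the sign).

+0.414039

√[6·2!3!2!/8! · 4!1!1!3!3!2!] = √(216/35)
  +(−1)^0/∏(0,2,1,1,2,1)! = 1/4  (running 1/4)
  +(−1)^1/∏(1,1,0,0,3,2)! = -1/12  (running 1/6)
⟨..|..⟩ = √(216/35)·(1/6) = +0.414039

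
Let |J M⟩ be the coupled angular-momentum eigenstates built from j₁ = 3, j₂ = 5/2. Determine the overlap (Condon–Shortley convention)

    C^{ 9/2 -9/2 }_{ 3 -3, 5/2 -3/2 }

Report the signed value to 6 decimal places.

j₁+j₂−J=1  J+j₁−j₂=5  J−j₁+j₂=4  j₁+j₂+J+1=11
(j₁±m₁, j₂±m₂, J±M) = (0,6,1,4,0,9)
P² = 49766400/11
sum k=1..1:
  [1] −1/2880 = -1/2880
S = -1/2880
C² = P²·S² = 6/11 ; C = -0.738549

−√(6/11) ≈ -0.738549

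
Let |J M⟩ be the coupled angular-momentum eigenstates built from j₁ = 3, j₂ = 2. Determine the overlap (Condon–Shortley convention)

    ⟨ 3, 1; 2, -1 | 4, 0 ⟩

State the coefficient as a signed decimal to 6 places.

j₁+j₂−J=1  J+j₁−j₂=5  J−j₁+j₂=3  j₁+j₂+J+1=10
(j₁±m₁, j₂±m₂, J±M) = (4,2,1,3,4,4)
P² = 10368/35
sum k=0..1:
  [0] +1/24 = 1/24
  [1] −1/144 = -1/144
S = 5/144
C² = P²·S² = 5/14 ; C = +0.597614

+0.597614  (= +√(5/14))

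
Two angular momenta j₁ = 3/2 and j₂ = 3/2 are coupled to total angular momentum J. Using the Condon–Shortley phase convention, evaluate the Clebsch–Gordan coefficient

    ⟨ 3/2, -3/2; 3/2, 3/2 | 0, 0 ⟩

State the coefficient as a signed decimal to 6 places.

triangle: 3!×0!×0!/4! = 6/24
(j±m)!: 0!×3!×3!×0!×0!×0! = 36
prefactor² = (2J+1)×Δ×N² = 9
  k=3: −1/(3!×0!×0!×0!×0!×0!) = -1/6
Σ = -1/6  ⇒  CG² = 9×(-1/6)² = 1/4
CG = −√(1/4) = -0.500000

−√(1/4) ≈ -0.500000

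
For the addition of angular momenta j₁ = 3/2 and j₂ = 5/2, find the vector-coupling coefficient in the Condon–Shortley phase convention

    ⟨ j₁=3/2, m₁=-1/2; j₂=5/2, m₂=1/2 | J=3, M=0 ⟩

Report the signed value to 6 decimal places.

−√(1/5) ≈ -0.447214

triangle: 1!×2!×4!/8! = 48/40320
(j±m)!: 1!×2!×3!×2!×3!×3! = 864
prefactor² = (2J+1)×Δ×N² = 36/5
  k=0: +1/(0!×1!×2!×3!×0!×1!) = 1/12
  k=1: −1/(1!×0!×1!×2!×1!×2!) = -1/4
Σ = -1/6  ⇒  CG² = 36/5×(-1/6)² = 1/5
CG = −√(1/5) = -0.447214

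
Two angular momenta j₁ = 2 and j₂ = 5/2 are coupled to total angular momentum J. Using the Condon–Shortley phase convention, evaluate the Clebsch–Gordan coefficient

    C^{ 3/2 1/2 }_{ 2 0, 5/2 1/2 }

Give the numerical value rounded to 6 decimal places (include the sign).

+√(2/35) = +0.239046

j₁+j₂−J=3  J+j₁−j₂=1  J−j₁+j₂=2  j₁+j₂+J+1=7
(j₁±m₁, j₂±m₂, J±M) = (2,2,3,2,2,1)
P² = 32/35
sum k=1..2:
  [1] −1/4 = -1/4
  [2] +1/2 = 1/2
S = 1/4
C² = P²·S² = 2/35 ; C = +0.239046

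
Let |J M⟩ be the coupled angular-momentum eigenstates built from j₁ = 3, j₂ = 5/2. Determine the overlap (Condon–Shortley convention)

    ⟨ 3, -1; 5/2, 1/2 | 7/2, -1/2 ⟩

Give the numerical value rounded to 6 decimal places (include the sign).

triangle: 2!*4!*3!/10! = 288/3628800
(j±m)!: 2!*4!*3!*2!*3!*4! = 82944
prefactor² = (2J+1)*Δ*N² = 9216/175
  k=0: +1/(0!*2!*4!*3!*0!*0!) = 1/288
  k=1: −1/(1!*1!*3!*2!*1!*1!) = -1/12
  k=2: +1/(2!*0!*2!*1!*2!*2!) = 1/16
Σ = -5/288  ⇒  CG² = 9216/175*(-5/288)² = 1/63
CG = −√(1/63) = -0.125988

−√(1/63) ≈ -0.125988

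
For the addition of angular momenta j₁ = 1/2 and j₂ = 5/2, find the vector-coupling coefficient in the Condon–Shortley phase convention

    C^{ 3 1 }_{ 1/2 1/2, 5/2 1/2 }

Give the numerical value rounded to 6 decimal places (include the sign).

+0.816497

triangle: 0!*1!*5!/7! = 120/5040
(j±m)!: 1!*0!*3!*2!*4!*2! = 576
prefactor² = (2J+1)*Δ*N² = 96
  k=0: +1/(0!*0!*0!*3!*1!*2!) = 1/12
Σ = 1/12  ⇒  CG² = 96*1/12² = 2/3
CG = +√(2/3) = +0.816497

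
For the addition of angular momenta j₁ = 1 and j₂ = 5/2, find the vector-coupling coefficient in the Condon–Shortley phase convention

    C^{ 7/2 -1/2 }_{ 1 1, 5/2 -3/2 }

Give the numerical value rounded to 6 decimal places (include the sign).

j₁+j₂−J=0  J+j₁−j₂=2  J−j₁+j₂=5  j₁+j₂+J+1=8
(j₁±m₁, j₂±m₂, J±M) = (2,0,1,4,3,4)
P² = 2304/7
sum k=0..0:
  [0] +1/48 = 1/48
S = 1/48
C² = P²·S² = 1/7 ; C = +0.377964

+0.377964  (= +√(1/7))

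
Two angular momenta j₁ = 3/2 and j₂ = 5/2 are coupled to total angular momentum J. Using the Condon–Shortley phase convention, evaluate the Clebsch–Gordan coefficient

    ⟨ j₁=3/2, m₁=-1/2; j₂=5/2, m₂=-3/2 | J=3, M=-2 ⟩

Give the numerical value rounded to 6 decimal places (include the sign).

√[7·1!2!4!/8! · 1!2!1!4!1!5!] = √(48)
  +(−1)^0/∏(0,1,2,1,0,3)! = 1/12  (running 1/12)
  +(−1)^1/∏(1,0,1,0,1,4)! = -1/24  (running 1/24)
⟨..|..⟩ = √(48)·(1/24) = +0.288675

+√(1/12) = +0.288675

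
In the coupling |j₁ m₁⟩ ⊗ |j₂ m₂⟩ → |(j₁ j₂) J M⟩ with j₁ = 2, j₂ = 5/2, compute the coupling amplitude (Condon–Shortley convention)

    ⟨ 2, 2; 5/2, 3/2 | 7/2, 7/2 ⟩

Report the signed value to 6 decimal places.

+√(4/9) = +0.666667

triangle: 1!*3!*4!/9! = 144/362880
(j±m)!: 4!*0!*4!*1!*7!*0! = 2903040
prefactor² = (2J+1)*Δ*N² = 9216
  k=0: +1/(0!*1!*0!*4!*3!*0!) = 1/144
Σ = 1/144  ⇒  CG² = 9216*1/144² = 4/9
CG = +√(4/9) = +0.666667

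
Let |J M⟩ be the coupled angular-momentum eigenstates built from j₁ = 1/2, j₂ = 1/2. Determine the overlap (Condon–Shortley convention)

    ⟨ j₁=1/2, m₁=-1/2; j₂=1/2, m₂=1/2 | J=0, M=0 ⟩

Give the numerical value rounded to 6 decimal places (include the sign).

√[1·1!0!0!/2! · 0!1!1!0!0!0!] = √(1/2)
  +(−1)^1/∏(1,0,0,0,0,0)! = -1  (running -1)
⟨..|..⟩ = √(1/2)·(-1) = -0.707107

-0.707107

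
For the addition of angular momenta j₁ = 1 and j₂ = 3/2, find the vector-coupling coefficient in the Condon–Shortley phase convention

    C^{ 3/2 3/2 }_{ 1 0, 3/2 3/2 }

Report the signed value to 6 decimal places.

j₁+j₂−J=1  J+j₁−j₂=1  J−j₁+j₂=2  j₁+j₂+J+1=5
(j₁±m₁, j₂±m₂, J±M) = (1,1,3,0,3,0)
P² = 12/5
sum k=1..1:
  [1] −1/2 = -1/2
S = -1/2
C² = P²·S² = 3/5 ; C = -0.774597

−√(3/5) = -0.774597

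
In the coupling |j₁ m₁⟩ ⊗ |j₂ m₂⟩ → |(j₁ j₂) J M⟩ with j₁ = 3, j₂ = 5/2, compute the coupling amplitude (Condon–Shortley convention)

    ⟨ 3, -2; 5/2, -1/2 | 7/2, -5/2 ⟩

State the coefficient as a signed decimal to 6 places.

j₁+j₂−J=2  J+j₁−j₂=4  J−j₁+j₂=3  j₁+j₂+J+1=10
(j₁±m₁, j₂±m₂, J±M) = (1,5,2,3,1,6)
P² = 4608/7
sum k=1..2:
  [1] −1/48 = -1/48
  [2] +1/72 = 1/72
S = -1/144
C² = P²·S² = 2/63 ; C = -0.178174

−√(2/63) = -0.178174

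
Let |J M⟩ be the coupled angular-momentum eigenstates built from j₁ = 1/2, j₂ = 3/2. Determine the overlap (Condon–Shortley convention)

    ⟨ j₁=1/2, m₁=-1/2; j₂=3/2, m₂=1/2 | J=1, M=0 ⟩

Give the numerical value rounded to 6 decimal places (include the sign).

j₁+j₂−J=1  J+j₁−j₂=0  J−j₁+j₂=2  j₁+j₂+J+1=4
(j₁±m₁, j₂±m₂, J±M) = (0,1,2,1,1,1)
P² = 1/2
sum k=1..1:
  [1] −1/1 = -1
S = -1
C² = P²·S² = 1/2 ; C = -0.707107

−√(1/2) ≈ -0.707107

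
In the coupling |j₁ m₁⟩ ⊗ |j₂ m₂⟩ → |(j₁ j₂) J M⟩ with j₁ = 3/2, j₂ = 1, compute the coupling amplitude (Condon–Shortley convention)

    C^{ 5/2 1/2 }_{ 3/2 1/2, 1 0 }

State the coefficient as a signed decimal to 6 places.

√[6·0!3!2!/6! · 2!1!1!1!3!2!] = √(12/5)
  +(−1)^0/∏(0,0,1,1,2,1)! = 1/2  (running 1/2)
⟨..|..⟩ = √(12/5)·(1/2) = +0.774597

+√(3/5) = +0.774597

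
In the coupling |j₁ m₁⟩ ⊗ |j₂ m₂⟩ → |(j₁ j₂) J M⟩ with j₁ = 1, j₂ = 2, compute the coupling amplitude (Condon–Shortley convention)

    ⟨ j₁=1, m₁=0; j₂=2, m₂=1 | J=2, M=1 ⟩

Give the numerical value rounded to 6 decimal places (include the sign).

-0.408248  (= −√(1/6))

triangle: 1!*1!*3!/6! = 6/720
(j±m)!: 1!*1!*3!*1!*3!*1! = 36
prefactor² = (2J+1)*Δ*N² = 3/2
  k=0: +1/(0!*1!*1!*3!*0!*0!) = 1/6
  k=1: −1/(1!*0!*0!*2!*1!*1!) = -1/2
Σ = -1/3  ⇒  CG² = 3/2*(-1/3)² = 1/6
CG = −√(1/6) = -0.408248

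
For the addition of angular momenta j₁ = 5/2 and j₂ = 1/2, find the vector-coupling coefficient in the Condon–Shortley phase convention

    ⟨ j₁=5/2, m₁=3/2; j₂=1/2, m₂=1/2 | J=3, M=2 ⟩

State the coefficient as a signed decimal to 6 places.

triangle: 0!*5!*1!/7! = 120/5040
(j±m)!: 4!*1!*1!*0!*5!*1! = 2880
prefactor² = (2J+1)*Δ*N² = 480
  k=0: +1/(0!*0!*1!*1!*4!*0!) = 1/24
Σ = 1/24  ⇒  CG² = 480*1/24² = 5/6
CG = +√(5/6) = +0.912871

+0.912871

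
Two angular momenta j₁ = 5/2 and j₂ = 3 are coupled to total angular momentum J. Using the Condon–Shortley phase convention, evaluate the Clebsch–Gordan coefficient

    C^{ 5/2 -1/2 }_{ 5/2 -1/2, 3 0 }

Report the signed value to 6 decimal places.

+0.276026  (= +√(8/105))

√[6·3!2!3!/9! · 2!3!3!3!2!3!] = √(216/35)
  +(−1)^1/∏(1,2,2,2,0,1)! = -1/8  (running -1/8)
  +(−1)^2/∏(2,1,1,1,1,2)! = 1/4  (running 1/8)
  +(−1)^3/∏(3,0,0,0,2,3)! = -1/72  (running 1/9)
⟨..|..⟩ = √(216/35)·(1/9) = +0.276026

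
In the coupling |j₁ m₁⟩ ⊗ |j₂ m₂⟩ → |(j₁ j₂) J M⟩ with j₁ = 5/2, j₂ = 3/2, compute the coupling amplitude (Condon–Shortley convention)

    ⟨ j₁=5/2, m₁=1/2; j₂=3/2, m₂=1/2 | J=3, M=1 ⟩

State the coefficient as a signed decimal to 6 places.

−√(1/60) = -0.129099

j₁+j₂−J=1  J+j₁−j₂=4  J−j₁+j₂=2  j₁+j₂+J+1=8
(j₁±m₁, j₂±m₂, J±M) = (3,2,2,1,4,2)
P² = 48/5
sum k=0..1:
  [0] +1/8 = 1/8
  [1] −1/6 = -1/6
S = -1/24
C² = P²·S² = 1/60 ; C = -0.129099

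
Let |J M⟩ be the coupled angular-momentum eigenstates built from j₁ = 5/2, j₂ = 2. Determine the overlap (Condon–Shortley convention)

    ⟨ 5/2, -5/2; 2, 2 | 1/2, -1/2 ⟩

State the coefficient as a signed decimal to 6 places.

+√(1/3) = +0.577350

triangle: 4!*1!*0!/6! = 24/720
(j±m)!: 0!*5!*4!*0!*0!*1! = 2880
prefactor² = (2J+1)*Δ*N² = 192
  k=4: +1/(4!*0!*1!*0!*0!*0!) = 1/24
Σ = 1/24  ⇒  CG² = 192*1/24² = 1/3
CG = +√(1/3) = +0.577350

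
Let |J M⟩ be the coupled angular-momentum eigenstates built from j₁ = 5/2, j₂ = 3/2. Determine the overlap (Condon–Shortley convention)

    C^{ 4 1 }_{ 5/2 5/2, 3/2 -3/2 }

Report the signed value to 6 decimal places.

√[9·0!5!3!/9! · 5!0!0!3!5!3!] = √(64800/7)
  +(−1)^0/∏(0,0,0,0,5,3)! = 1/720  (running 1/720)
⟨..|..⟩ = √(64800/7)·(1/720) = +0.133631

+√(1/56) ≈ +0.133631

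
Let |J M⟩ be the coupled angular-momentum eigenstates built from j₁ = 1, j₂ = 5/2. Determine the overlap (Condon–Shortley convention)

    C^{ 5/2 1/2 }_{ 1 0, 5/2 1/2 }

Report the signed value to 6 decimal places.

√[6·1!1!4!/7! · 1!1!3!2!3!2!] = √(144/35)
  +(−1)^0/∏(0,1,1,3,0,1)! = 1/6  (running 1/6)
  +(−1)^1/∏(1,0,0,2,1,2)! = -1/4  (running -1/12)
⟨..|..⟩ = √(144/35)·(-1/12) = -0.169031

-0.169031  (= −√(1/35))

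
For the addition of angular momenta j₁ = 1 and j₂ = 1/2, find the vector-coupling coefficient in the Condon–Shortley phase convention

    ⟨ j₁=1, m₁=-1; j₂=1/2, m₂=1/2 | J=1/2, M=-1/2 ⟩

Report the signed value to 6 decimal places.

j₁+j₂−J=1  J+j₁−j₂=1  J−j₁+j₂=0  j₁+j₂+J+1=3
(j₁±m₁, j₂±m₂, J±M) = (0,2,1,0,0,1)
P² = 2/3
sum k=1..1:
  [1] −1/1 = -1
S = -1
C² = P²·S² = 2/3 ; C = -0.816497

−√(2/3) ≈ -0.816497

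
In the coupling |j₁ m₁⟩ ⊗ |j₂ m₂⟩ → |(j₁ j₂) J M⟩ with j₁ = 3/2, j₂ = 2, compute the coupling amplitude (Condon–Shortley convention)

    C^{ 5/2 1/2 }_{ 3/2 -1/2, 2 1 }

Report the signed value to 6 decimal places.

-0.597614  (= −√(5/14))

√[6·1!2!3!/7! · 1!2!3!1!3!2!] = √(72/35)
  +(−1)^0/∏(0,1,2,3,0,0)! = 1/12  (running 1/12)
  +(−1)^1/∏(1,0,1,2,1,1)! = -1/2  (running -5/12)
⟨..|..⟩ = √(72/35)·(-5/12) = -0.597614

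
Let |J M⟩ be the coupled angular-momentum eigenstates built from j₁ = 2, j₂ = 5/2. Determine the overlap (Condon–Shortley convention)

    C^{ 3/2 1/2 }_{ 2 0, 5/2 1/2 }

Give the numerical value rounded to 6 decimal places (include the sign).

√[4·3!1!2!/7! · 2!2!3!2!2!1!] = √(32/35)
  +(−1)^1/∏(1,2,1,2,0,0)! = -1/4  (running -1/4)
  +(−1)^2/∏(2,1,0,1,1,1)! = 1/2  (running 1/4)
⟨..|..⟩ = √(32/35)·(1/4) = +0.239046

+√(2/35) ≈ +0.239046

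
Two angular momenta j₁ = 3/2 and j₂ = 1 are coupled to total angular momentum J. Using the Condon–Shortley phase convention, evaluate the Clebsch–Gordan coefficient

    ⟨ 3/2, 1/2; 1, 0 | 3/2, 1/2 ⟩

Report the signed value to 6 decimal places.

+0.258199  (= +√(1/15))

√[4·1!2!1!/5! · 2!1!1!1!2!1!] = √(4/15)
  +(−1)^0/∏(0,1,1,1,1,0)! = 1  (running 1)
  +(−1)^1/∏(1,0,0,0,2,1)! = -1/2  (running 1/2)
⟨..|..⟩ = √(4/15)·(1/2) = +0.258199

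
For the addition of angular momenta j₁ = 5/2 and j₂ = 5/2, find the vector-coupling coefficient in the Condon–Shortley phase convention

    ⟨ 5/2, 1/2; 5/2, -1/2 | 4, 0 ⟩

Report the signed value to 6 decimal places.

+0.377964

triangle: 1!×4!×4!/10! = 576/3628800
(j±m)!: 3!×2!×2!×3!×4!×4! = 82944
prefactor² = (2J+1)×Δ×N² = 20736/175
  k=0: +1/(0!×1!×2!×2!×2!×2!) = 1/16
  k=1: −1/(1!×0!×1!×1!×3!×3!) = -1/36
Σ = 5/144  ⇒  CG² = 20736/175×5/144² = 1/7
CG = +√(1/7) = +0.377964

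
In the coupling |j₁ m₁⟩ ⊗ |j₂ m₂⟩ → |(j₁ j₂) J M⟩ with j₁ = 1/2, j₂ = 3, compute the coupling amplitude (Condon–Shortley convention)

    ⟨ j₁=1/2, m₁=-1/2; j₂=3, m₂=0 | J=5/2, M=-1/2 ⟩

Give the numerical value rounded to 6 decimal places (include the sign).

√[6·1!0!5!/7! · 0!1!3!3!2!3!] = √(432/7)
  +(−1)^1/∏(1,0,0,2,0,3)! = -1/12  (running -1/12)
⟨..|..⟩ = √(432/7)·(-1/12) = -0.654654

-0.654654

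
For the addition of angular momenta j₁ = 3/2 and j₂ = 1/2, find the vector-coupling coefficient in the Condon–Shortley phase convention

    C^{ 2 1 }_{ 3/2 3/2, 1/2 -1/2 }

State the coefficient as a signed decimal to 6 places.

triangle: 0!·3!·1!/5! = 6/120
(j±m)!: 3!·0!·0!·1!·3!·1! = 36
prefactor² = (2J+1)·Δ·N² = 9
  k=0: +1/(0!·0!·0!·0!·3!·1!) = 1/6
Σ = 1/6  ⇒  CG² = 9·1/6² = 1/4
CG = +√(1/4) = +0.500000

+0.500000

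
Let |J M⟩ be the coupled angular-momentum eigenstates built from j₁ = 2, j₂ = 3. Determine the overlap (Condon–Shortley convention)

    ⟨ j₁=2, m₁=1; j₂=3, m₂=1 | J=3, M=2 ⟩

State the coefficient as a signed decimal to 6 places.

−√(1/4) = -0.500000

triangle: 2!·2!·4!/9! = 96/362880
(j±m)!: 3!·1!·4!·2!·5!·1! = 34560
prefactor² = (2J+1)·Δ·N² = 64
  k=0: +1/(0!·2!·1!·4!·1!·0!) = 1/48
  k=1: −1/(1!·1!·0!·3!·2!·1!) = -1/12
Σ = -1/16  ⇒  CG² = 64·(-1/16)² = 1/4
CG = −√(1/4) = -0.500000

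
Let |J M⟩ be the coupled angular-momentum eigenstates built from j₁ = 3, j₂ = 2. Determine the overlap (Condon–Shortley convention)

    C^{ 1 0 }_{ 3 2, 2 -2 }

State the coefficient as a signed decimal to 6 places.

triangle: 4!×2!×0!/7! = 48/5040
(j±m)!: 5!×1!×0!×4!×1!×1! = 2880
prefactor² = (2J+1)×Δ×N² = 576/7
  k=0: +1/(0!×4!×1!×0!×1!×0!) = 1/24
Σ = 1/24  ⇒  CG² = 576/7×1/24² = 1/7
CG = +√(1/7) = +0.377964

+√(1/7) ≈ +0.377964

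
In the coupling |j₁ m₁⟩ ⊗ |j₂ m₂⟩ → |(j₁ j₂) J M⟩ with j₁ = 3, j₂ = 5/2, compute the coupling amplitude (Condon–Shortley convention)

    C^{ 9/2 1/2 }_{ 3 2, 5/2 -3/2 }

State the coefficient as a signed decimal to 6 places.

triangle: 1!·5!·4!/11! = 2880/39916800
(j±m)!: 5!·1!·1!·4!·5!·4! = 8294400
prefactor² = (2J+1)·Δ·N² = 460800/77
  k=0: +1/(0!·1!·1!·1!·4!·3!) = 1/144
  k=1: −1/(1!·0!·0!·0!·5!·4!) = -1/2880
Σ = 19/2880  ⇒  CG² = 460800/77·19/2880² = 361/1386
CG = +√(361/1386) = +0.510355

+0.510355  (= +√(361/1386))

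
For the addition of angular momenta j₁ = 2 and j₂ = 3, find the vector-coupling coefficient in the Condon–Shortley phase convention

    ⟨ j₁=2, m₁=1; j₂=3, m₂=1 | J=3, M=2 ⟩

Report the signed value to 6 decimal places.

-0.500000  (= −√(1/4))

triangle: 2!×2!×4!/9! = 96/362880
(j±m)!: 3!×1!×4!×2!×5!×1! = 34560
prefactor² = (2J+1)×Δ×N² = 64
  k=0: +1/(0!×2!×1!×4!×1!×0!) = 1/48
  k=1: −1/(1!×1!×0!×3!×2!×1!) = -1/12
Σ = -1/16  ⇒  CG² = 64×(-1/16)² = 1/4
CG = −√(1/4) = -0.500000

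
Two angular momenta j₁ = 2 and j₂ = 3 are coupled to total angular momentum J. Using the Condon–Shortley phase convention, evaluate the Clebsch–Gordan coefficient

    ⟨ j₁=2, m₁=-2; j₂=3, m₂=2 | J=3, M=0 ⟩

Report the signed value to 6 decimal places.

triangle: 2!*2!*4!/9! = 96/362880
(j±m)!: 0!*4!*5!*1!*3!*3! = 103680
prefactor² = (2J+1)*Δ*N² = 192
  k=2: +1/(2!*0!*2!*3!*0!*1!) = 1/24
Σ = 1/24  ⇒  CG² = 192*1/24² = 1/3
CG = +√(1/3) = +0.577350

+0.577350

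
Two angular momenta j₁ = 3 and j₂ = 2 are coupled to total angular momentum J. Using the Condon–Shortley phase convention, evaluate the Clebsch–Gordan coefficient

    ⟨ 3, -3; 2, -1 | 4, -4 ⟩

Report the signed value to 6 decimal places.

√[9·1!5!3!/10! · 0!6!1!3!0!8!] = √(311040)
  +(−1)^1/∏(1,0,5,0,0,3)! = -1/720  (running -1/720)
⟨..|..⟩ = √(311040)·(-1/720) = -0.774597

−√(3/5) ≈ -0.774597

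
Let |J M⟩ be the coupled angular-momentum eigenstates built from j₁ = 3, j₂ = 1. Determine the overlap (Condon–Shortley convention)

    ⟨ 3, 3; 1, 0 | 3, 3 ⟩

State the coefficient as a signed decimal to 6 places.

+0.866025

triangle: 1!×5!×1!/8! = 120/40320
(j±m)!: 6!×0!×1!×1!×6!×0! = 518400
prefactor² = (2J+1)×Δ×N² = 10800
  k=0: +1/(0!×1!×0!×1!×5!×0!) = 1/120
Σ = 1/120  ⇒  CG² = 10800×1/120² = 3/4
CG = +√(3/4) = +0.866025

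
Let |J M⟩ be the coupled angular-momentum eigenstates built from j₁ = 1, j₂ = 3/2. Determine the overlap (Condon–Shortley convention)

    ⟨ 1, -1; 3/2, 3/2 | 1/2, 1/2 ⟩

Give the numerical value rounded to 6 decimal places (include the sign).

+0.707107  (= +√(1/2))

triangle: 2!×0!×1!/4! = 2/24
(j±m)!: 0!×2!×3!×0!×1!×0! = 12
prefactor² = (2J+1)×Δ×N² = 2
  k=2: +1/(2!×0!×0!×1!×0!×0!) = 1/2
Σ = 1/2  ⇒  CG² = 2×1/2² = 1/2
CG = +√(1/2) = +0.707107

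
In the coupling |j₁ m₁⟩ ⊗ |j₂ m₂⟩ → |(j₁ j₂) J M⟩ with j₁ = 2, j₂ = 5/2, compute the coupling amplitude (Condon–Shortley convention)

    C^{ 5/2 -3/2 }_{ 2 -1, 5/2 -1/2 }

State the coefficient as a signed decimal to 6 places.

-0.414039  (= −√(6/35))

√[6·2!2!3!/8! · 1!3!2!3!1!4!] = √(216/35)
  +(−1)^1/∏(1,1,2,1,0,2)! = -1/4  (running -1/4)
  +(−1)^2/∏(2,0,1,0,1,3)! = 1/12  (running -1/6)
⟨..|..⟩ = √(216/35)·(-1/6) = -0.414039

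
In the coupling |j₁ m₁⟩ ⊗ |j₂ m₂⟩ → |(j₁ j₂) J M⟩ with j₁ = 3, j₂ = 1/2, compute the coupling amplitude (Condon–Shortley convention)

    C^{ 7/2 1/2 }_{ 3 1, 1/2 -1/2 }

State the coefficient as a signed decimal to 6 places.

+0.654654

triangle: 0!*6!*1!/8! = 720/40320
(j±m)!: 4!*2!*0!*1!*4!*3! = 6912
prefactor² = (2J+1)*Δ*N² = 6912/7
  k=0: +1/(0!*0!*2!*0!*4!*1!) = 1/48
Σ = 1/48  ⇒  CG² = 6912/7*1/48² = 3/7
CG = +√(3/7) = +0.654654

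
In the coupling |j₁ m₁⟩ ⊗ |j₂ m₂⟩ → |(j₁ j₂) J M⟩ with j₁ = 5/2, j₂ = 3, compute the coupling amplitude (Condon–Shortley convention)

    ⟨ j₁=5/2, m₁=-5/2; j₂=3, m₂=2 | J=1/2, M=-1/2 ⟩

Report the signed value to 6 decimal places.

-0.218218

triangle: 5!·0!·1!/7! = 120/5040
(j±m)!: 0!·5!·5!·1!·0!·1! = 14400
prefactor² = (2J+1)·Δ·N² = 4800/7
  k=5: −1/(5!·0!·0!·0!·0!·1!) = -1/120
Σ = -1/120  ⇒  CG² = 4800/7·(-1/120)² = 1/21
CG = −√(1/21) = -0.218218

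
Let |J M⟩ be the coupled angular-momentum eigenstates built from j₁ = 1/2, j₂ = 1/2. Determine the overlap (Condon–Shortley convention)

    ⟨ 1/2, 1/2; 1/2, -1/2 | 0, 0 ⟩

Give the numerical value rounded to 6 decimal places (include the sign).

triangle: 1!×0!×0!/2! = 1/2
(j±m)!: 1!×0!×0!×1!×0!×0! = 1
prefactor² = (2J+1)×Δ×N² = 1/2
  k=0: +1/(0!×1!×0!×0!×0!×0!) = 1
Σ = 1  ⇒  CG² = 1/2×1² = 1/2
CG = +√(1/2) = +0.707107

+0.707107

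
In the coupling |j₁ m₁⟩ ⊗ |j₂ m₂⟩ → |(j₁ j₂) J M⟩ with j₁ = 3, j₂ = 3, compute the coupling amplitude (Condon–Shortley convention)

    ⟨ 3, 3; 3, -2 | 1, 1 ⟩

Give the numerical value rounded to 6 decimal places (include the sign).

j₁+j₂−J=5  J+j₁−j₂=1  J−j₁+j₂=1  j₁+j₂+J+1=8
(j₁±m₁, j₂±m₂, J±M) = (6,0,1,5,2,0)
P² = 10800/7
sum k=0..0:
  [0] +1/120 = 1/120
S = 1/120
C² = P²·S² = 3/28 ; C = +0.327327

+0.327327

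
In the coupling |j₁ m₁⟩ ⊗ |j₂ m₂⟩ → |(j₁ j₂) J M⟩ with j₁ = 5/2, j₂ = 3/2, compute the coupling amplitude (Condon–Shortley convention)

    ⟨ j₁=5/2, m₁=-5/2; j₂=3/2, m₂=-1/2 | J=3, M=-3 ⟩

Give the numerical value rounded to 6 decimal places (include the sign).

-0.790569

j₁+j₂−J=1  J+j₁−j₂=4  J−j₁+j₂=2  j₁+j₂+J+1=8
(j₁±m₁, j₂±m₂, J±M) = (0,5,1,2,0,6)
P² = 1440
sum k=1..1:
  [1] −1/48 = -1/48
S = -1/48
C² = P²·S² = 5/8 ; C = -0.790569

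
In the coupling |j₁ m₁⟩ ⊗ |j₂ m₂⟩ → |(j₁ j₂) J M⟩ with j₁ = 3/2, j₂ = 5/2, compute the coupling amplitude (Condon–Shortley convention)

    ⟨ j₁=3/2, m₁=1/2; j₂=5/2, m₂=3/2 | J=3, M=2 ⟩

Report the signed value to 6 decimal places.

-0.288675

√[7·1!2!4!/8! · 2!1!4!1!5!1!] = √(48)
  +(−1)^0/∏(0,1,1,4,1,0)! = 1/24  (running 1/24)
  +(−1)^1/∏(1,0,0,3,2,1)! = -1/12  (running -1/24)
⟨..|..⟩ = √(48)·(-1/24) = -0.288675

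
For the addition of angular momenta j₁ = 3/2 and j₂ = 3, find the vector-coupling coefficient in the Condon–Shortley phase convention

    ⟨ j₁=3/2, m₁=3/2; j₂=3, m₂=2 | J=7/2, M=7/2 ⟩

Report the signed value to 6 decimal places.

+√(1/3) ≈ +0.577350

j₁+j₂−J=1  J+j₁−j₂=2  J−j₁+j₂=5  j₁+j₂+J+1=9
(j₁±m₁, j₂±m₂, J±M) = (3,0,5,1,7,0)
P² = 19200
sum k=0..0:
  [0] +1/240 = 1/240
S = 1/240
C² = P²·S² = 1/3 ; C = +0.577350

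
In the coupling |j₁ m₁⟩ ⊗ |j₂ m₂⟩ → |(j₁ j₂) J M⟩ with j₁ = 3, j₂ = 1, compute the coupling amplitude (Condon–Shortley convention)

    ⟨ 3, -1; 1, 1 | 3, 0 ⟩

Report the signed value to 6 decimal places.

-0.707107  (= −√(1/2))

triangle: 1!×5!×1!/8! = 120/40320
(j±m)!: 2!×4!×2!×0!×3!×3! = 3456
prefactor² = (2J+1)×Δ×N² = 72
  k=1: −1/(1!×0!×3!×1!×2!×0!) = -1/12
Σ = -1/12  ⇒  CG² = 72×(-1/12)² = 1/2
CG = −√(1/2) = -0.707107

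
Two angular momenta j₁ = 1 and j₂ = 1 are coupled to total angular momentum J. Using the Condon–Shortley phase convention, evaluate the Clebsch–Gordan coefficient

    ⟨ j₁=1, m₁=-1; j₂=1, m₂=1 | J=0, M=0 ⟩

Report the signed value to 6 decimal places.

+0.577350  (= +√(1/3))

triangle: 2!×0!×0!/3! = 2/6
(j±m)!: 0!×2!×2!×0!×0!×0! = 4
prefactor² = (2J+1)×Δ×N² = 4/3
  k=2: +1/(2!×0!×0!×0!×0!×0!) = 1/2
Σ = 1/2  ⇒  CG² = 4/3×1/2² = 1/3
CG = +√(1/3) = +0.577350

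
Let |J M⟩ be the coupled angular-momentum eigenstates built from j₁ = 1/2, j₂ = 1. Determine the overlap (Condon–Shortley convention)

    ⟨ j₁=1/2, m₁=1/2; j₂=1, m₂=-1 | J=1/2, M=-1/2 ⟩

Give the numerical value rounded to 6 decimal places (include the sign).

triangle: 1!×0!×1!/3! = 1/6
(j±m)!: 1!×0!×0!×2!×0!×1! = 2
prefactor² = (2J+1)×Δ×N² = 2/3
  k=0: +1/(0!×1!×0!×0!×0!×1!) = 1
Σ = 1  ⇒  CG² = 2/3×1² = 2/3
CG = +√(2/3) = +0.816497

+0.816497  (= +√(2/3))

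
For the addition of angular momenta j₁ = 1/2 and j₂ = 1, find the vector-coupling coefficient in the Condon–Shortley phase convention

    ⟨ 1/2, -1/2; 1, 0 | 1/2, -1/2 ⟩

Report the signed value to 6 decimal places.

-0.577350

j₁+j₂−J=1  J+j₁−j₂=0  J−j₁+j₂=1  j₁+j₂+J+1=3
(j₁±m₁, j₂±m₂, J±M) = (0,1,1,1,0,1)
P² = 1/3
sum k=1..1:
  [1] −1/1 = -1
S = -1
C² = P²·S² = 1/3 ; C = -0.577350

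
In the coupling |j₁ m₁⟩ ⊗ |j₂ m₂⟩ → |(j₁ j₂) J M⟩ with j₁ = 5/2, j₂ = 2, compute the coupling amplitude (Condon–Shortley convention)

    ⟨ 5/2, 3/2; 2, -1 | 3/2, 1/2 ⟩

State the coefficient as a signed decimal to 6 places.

triangle: 3!*2!*1!/7! = 12/5040
(j±m)!: 4!*1!*1!*3!*2!*1! = 288
prefactor² = (2J+1)*Δ*N² = 96/35
  k=0: +1/(0!*3!*1!*1!*1!*0!) = 1/6
  k=1: −1/(1!*2!*0!*0!*2!*1!) = -1/4
Σ = -1/12  ⇒  CG² = 96/35*(-1/12)² = 2/105
CG = −√(2/105) = -0.138013

−√(2/105) ≈ -0.138013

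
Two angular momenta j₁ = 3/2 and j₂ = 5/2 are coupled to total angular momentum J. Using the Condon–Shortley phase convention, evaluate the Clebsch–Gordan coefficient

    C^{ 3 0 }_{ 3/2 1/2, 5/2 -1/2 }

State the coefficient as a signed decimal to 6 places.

√[7·1!2!4!/8! · 2!1!2!3!3!3!] = √(36/5)
  +(−1)^0/∏(0,1,1,2,1,2)! = 1/4  (running 1/4)
  +(−1)^1/∏(1,0,0,1,2,3)! = -1/12  (running 1/6)
⟨..|..⟩ = √(36/5)·(1/6) = +0.447214

+√(1/5) ≈ +0.447214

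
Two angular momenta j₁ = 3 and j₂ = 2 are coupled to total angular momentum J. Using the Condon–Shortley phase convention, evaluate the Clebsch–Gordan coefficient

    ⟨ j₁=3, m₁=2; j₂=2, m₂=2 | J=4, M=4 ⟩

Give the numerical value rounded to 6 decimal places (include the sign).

-0.632456  (= −√(2/5))

√[9·1!5!3!/10! · 5!1!4!0!8!0!] = √(207360)
  +(−1)^1/∏(1,0,0,3,5,0)! = -1/720  (running -1/720)
⟨..|..⟩ = √(207360)·(-1/720) = -0.632456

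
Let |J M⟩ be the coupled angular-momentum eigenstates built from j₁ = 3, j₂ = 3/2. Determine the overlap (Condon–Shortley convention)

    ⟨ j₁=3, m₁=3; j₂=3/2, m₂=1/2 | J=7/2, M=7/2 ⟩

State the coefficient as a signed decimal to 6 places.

+0.816497  (= +√(2/3))

triangle: 1!·5!·2!/9! = 240/362880
(j±m)!: 6!·0!·2!·1!·7!·0! = 7257600
prefactor² = (2J+1)·Δ·N² = 38400
  k=0: +1/(0!·1!·0!·2!·5!·0!) = 1/240
Σ = 1/240  ⇒  CG² = 38400·1/240² = 2/3
CG = +√(2/3) = +0.816497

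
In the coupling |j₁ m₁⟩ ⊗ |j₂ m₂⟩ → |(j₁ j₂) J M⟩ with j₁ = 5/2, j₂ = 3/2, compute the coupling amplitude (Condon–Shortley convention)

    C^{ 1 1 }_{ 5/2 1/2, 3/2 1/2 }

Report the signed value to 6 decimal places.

+√(3/20) = +0.387298

j₁+j₂−J=3  J+j₁−j₂=2  J−j₁+j₂=0  j₁+j₂+J+1=6
(j₁±m₁, j₂±m₂, J±M) = (3,2,2,1,2,0)
P² = 12/5
sum k=2..2:
  [2] +1/4 = 1/4
S = 1/4
C² = P²·S² = 3/20 ; C = +0.387298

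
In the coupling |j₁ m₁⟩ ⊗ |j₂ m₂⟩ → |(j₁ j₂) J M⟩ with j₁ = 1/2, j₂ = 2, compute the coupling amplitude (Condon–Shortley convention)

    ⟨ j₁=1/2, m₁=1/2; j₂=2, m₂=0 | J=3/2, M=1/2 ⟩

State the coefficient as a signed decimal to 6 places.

+√(2/5) = +0.632456

triangle: 1!*0!*3!/5! = 6/120
(j±m)!: 1!*0!*2!*2!*2!*1! = 8
prefactor² = (2J+1)*Δ*N² = 8/5
  k=0: +1/(0!*1!*0!*2!*0!*1!) = 1/2
Σ = 1/2  ⇒  CG² = 8/5*1/2² = 2/5
CG = +√(2/5) = +0.632456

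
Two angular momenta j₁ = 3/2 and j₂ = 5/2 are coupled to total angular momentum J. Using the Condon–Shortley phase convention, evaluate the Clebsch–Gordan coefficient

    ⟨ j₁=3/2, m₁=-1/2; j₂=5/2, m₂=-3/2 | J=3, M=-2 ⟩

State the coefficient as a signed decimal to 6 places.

√[7·1!2!4!/8! · 1!2!1!4!1!5!] = √(48)
  +(−1)^0/∏(0,1,2,1,0,3)! = 1/12  (running 1/12)
  +(−1)^1/∏(1,0,1,0,1,4)! = -1/24  (running 1/24)
⟨..|..⟩ = √(48)·(1/24) = +0.288675

+0.288675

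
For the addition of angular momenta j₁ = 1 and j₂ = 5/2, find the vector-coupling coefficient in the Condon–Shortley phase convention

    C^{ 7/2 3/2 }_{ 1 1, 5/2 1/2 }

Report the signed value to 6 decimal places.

j₁+j₂−J=0  J+j₁−j₂=2  J−j₁+j₂=5  j₁+j₂+J+1=8
(j₁±m₁, j₂±m₂, J±M) = (2,0,3,2,5,2)
P² = 1920/7
sum k=0..0:
  [0] +1/24 = 1/24
S = 1/24
C² = P²·S² = 10/21 ; C = +0.690066

+0.690066  (= +√(10/21))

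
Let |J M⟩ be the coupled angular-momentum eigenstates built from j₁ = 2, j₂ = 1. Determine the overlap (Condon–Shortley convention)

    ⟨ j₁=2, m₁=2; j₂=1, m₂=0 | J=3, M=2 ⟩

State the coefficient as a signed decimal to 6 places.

+√(1/3) = +0.577350

j₁+j₂−J=0  J+j₁−j₂=4  J−j₁+j₂=2  j₁+j₂+J+1=7
(j₁±m₁, j₂±m₂, J±M) = (4,0,1,1,5,1)
P² = 192
sum k=0..0:
  [0] +1/24 = 1/24
S = 1/24
C² = P²·S² = 1/3 ; C = +0.577350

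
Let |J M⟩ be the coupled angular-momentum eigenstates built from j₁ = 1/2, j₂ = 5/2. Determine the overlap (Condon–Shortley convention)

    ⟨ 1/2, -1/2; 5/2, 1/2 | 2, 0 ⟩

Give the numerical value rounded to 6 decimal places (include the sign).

√[5·1!0!4!/6! · 0!1!3!2!2!2!] = √(8)
  +(−1)^1/∏(1,0,0,2,0,2)! = -1/4  (running -1/4)
⟨..|..⟩ = √(8)·(-1/4) = -0.707107

-0.707107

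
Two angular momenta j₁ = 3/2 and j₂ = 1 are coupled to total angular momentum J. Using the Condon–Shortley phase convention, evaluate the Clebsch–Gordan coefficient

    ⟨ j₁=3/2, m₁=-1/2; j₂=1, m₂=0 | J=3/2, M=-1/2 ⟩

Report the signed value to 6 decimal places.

−√(1/15) ≈ -0.258199

j₁+j₂−J=1  J+j₁−j₂=2  J−j₁+j₂=1  j₁+j₂+J+1=5
(j₁±m₁, j₂±m₂, J±M) = (1,2,1,1,1,2)
P² = 4/15
sum k=0..1:
  [0] +1/2 = 1/2
  [1] −1/1 = -1
S = -1/2
C² = P²·S² = 1/15 ; C = -0.258199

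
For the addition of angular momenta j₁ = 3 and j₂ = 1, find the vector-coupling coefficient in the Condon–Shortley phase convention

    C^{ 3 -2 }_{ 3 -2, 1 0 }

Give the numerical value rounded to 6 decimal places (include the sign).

j₁+j₂−J=1  J+j₁−j₂=5  J−j₁+j₂=1  j₁+j₂+J+1=8
(j₁±m₁, j₂±m₂, J±M) = (1,5,1,1,1,5)
P² = 300
sum k=0..1:
  [0] +1/120 = 1/120
  [1] −1/24 = -1/24
S = -1/30
C² = P²·S² = 1/3 ; C = -0.577350

-0.577350  (= −√(1/3))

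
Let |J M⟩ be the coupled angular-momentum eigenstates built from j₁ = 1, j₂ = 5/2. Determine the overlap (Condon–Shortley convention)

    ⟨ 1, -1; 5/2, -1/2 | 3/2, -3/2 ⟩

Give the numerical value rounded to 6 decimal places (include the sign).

j₁+j₂−J=2  J+j₁−j₂=0  J−j₁+j₂=3  j₁+j₂+J+1=6
(j₁±m₁, j₂±m₂, J±M) = (0,2,2,3,0,3)
P² = 48/5
sum k=2..2:
  [2] +1/12 = 1/12
S = 1/12
C² = P²·S² = 1/15 ; C = +0.258199

+0.258199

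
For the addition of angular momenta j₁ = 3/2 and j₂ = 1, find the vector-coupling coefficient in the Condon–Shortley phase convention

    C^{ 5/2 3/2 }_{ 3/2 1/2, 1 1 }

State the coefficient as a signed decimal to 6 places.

+√(3/5) ≈ +0.774597

j₁+j₂−J=0  J+j₁−j₂=3  J−j₁+j₂=2  j₁+j₂+J+1=6
(j₁±m₁, j₂±m₂, J±M) = (2,1,2,0,4,1)
P² = 48/5
sum k=0..0:
  [0] +1/4 = 1/4
S = 1/4
C² = P²·S² = 3/5 ; C = +0.774597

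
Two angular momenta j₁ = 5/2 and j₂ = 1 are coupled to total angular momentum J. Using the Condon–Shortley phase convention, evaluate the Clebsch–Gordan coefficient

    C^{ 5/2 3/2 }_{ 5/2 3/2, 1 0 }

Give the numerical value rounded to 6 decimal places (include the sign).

+√(9/35) ≈ +0.507093

j₁+j₂−J=1  J+j₁−j₂=4  J−j₁+j₂=1  j₁+j₂+J+1=7
(j₁±m₁, j₂±m₂, J±M) = (4,1,1,1,4,1)
P² = 576/35
sum k=0..1:
  [0] +1/6 = 1/6
  [1] −1/24 = -1/24
S = 1/8
C² = P²·S² = 9/35 ; C = +0.507093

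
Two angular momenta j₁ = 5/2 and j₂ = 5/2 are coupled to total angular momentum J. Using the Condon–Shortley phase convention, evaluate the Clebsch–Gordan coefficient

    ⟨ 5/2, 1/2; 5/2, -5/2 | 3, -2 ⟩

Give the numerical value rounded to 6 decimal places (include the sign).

+√(5/12) ≈ +0.645497

triangle: 2!*3!*3!/9! = 72/362880
(j±m)!: 3!*2!*0!*5!*1!*5! = 172800
prefactor² = (2J+1)*Δ*N² = 240
  k=0: +1/(0!*2!*2!*0!*1!*3!) = 1/24
Σ = 1/24  ⇒  CG² = 240*1/24² = 5/12
CG = +√(5/12) = +0.645497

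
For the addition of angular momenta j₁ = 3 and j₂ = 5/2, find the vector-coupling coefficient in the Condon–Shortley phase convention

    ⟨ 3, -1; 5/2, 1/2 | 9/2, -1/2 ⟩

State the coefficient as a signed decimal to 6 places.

-0.480500  (= −√(160/693))

√[10·1!5!4!/11! · 2!4!3!2!4!5!] = √(92160/77)
  +(−1)^0/∏(0,1,4,3,1,1)! = 1/144  (running 1/144)
  +(−1)^1/∏(1,0,3,2,2,2)! = -1/48  (running -1/72)
⟨..|..⟩ = √(92160/77)·(-1/72) = -0.480500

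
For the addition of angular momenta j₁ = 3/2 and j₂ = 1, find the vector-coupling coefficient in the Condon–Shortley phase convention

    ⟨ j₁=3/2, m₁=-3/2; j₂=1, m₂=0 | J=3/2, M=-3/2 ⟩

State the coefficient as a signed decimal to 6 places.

−√(3/5) ≈ -0.774597

j₁+j₂−J=1  J+j₁−j₂=2  J−j₁+j₂=1  j₁+j₂+J+1=5
(j₁±m₁, j₂±m₂, J±M) = (0,3,1,1,0,3)
P² = 12/5
sum k=1..1:
  [1] −1/2 = -1/2
S = -1/2
C² = P²·S² = 3/5 ; C = -0.774597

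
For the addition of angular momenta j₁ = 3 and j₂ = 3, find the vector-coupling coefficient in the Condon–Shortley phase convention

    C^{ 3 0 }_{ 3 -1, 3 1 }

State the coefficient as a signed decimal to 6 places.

+0.408248  (= +√(1/6))

j₁+j₂−J=3  J+j₁−j₂=3  J−j₁+j₂=3  j₁+j₂+J+1=10
(j₁±m₁, j₂±m₂, J±M) = (2,4,4,2,3,3)
P² = 864/25
sum k=1..3:
  [1] −1/72 = -1/72
  [2] +1/8 = 1/8
  [3] −1/24 = -1/24
S = 5/72
C² = P²·S² = 1/6 ; C = +0.408248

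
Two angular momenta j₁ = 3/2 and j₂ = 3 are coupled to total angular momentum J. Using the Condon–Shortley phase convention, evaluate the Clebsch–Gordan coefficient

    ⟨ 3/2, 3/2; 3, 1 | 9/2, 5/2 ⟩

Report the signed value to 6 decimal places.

j₁+j₂−J=0  J+j₁−j₂=3  J−j₁+j₂=6  j₁+j₂+J+1=10
(j₁±m₁, j₂±m₂, J±M) = (3,0,4,2,7,2)
P² = 34560
sum k=0..0:
  [0] +1/288 = 1/288
S = 1/288
C² = P²·S² = 5/12 ; C = +0.645497

+0.645497  (= +√(5/12))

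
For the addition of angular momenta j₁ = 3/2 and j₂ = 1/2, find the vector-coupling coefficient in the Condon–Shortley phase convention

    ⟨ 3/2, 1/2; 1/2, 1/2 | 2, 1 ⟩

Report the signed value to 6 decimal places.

√[5·0!3!1!/5! · 2!1!1!0!3!1!] = √(3)
  +(−1)^0/∏(0,0,1,1,2,0)! = 1/2  (running 1/2)
⟨..|..⟩ = √(3)·(1/2) = +0.866025

+0.866025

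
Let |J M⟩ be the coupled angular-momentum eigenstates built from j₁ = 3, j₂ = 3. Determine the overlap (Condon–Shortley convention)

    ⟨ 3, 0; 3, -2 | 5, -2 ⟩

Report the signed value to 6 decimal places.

triangle: 1!*5!*5!/12! = 14400/479001600
(j±m)!: 3!*3!*1!*5!*3!*7! = 130636800
prefactor² = (2J+1)*Δ*N² = 43200
  k=0: +1/(0!*1!*3!*1!*2!*4!) = 1/288
  k=1: −1/(1!*0!*2!*0!*3!*5!) = -1/1440
Σ = 1/360  ⇒  CG² = 43200*1/360² = 1/3
CG = +√(1/3) = +0.577350

+0.577350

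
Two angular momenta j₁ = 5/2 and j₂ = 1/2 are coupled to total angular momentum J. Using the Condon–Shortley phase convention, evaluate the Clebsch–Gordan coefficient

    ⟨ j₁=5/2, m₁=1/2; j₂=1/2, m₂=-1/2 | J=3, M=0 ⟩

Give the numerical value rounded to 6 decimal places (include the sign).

√[7·0!5!1!/7! · 3!2!0!1!3!3!] = √(72)
  +(−1)^0/∏(0,0,2,0,3,1)! = 1/12  (running 1/12)
⟨..|..⟩ = √(72)·(1/12) = +0.707107

+√(1/2) ≈ +0.707107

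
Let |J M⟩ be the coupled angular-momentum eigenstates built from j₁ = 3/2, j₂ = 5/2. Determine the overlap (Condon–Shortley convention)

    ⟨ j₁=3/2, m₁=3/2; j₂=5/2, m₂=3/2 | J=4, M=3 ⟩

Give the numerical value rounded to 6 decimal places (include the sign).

+0.790569  (= +√(5/8))

triangle: 0!×3!×5!/9! = 720/362880
(j±m)!: 3!×0!×4!×1!×7!×1! = 725760
prefactor² = (2J+1)×Δ×N² = 12960
  k=0: +1/(0!×0!×0!×4!×3!×1!) = 1/144
Σ = 1/144  ⇒  CG² = 12960×1/144² = 5/8
CG = +√(5/8) = +0.790569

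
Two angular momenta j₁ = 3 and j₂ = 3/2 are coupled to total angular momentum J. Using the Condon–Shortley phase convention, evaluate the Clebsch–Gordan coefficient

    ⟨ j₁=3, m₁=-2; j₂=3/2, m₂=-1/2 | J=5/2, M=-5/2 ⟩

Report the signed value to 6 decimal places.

-0.597614  (= −√(5/14))

triangle: 2!×4!×1!/8! = 48/40320
(j±m)!: 1!×5!×1!×2!×0!×5! = 28800
prefactor² = (2J+1)×Δ×N² = 1440/7
  k=1: −1/(1!×1!×4!×0!×0!×1!) = -1/24
Σ = -1/24  ⇒  CG² = 1440/7×(-1/24)² = 5/14
CG = −√(5/14) = -0.597614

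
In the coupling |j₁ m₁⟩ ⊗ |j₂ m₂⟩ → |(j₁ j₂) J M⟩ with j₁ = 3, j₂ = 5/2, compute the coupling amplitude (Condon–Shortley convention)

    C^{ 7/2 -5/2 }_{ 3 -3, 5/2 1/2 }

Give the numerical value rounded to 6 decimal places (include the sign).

√[8·2!4!3!/10! · 0!6!3!2!1!6!] = √(27648/7)
  +(−1)^2/∏(2,0,4,1,0,2)! = 1/96  (running 1/96)
⟨..|..⟩ = √(27648/7)·(1/96) = +0.654654

+√(3/7) ≈ +0.654654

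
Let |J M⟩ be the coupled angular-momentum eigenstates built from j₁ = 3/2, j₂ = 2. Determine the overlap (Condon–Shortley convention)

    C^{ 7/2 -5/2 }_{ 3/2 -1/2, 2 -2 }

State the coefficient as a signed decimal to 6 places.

+0.654654

triangle: 0!*3!*4!/8! = 144/40320
(j±m)!: 1!*2!*0!*4!*1!*6! = 34560
prefactor² = (2J+1)*Δ*N² = 6912/7
  k=0: +1/(0!*0!*2!*0!*1!*4!) = 1/48
Σ = 1/48  ⇒  CG² = 6912/7*1/48² = 3/7
CG = +√(3/7) = +0.654654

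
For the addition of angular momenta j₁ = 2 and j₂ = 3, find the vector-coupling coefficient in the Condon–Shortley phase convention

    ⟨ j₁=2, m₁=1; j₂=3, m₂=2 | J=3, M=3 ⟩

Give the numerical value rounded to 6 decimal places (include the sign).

-0.645497

√[7·2!2!4!/9! · 3!1!5!1!6!0!] = √(960)
  +(−1)^1/∏(1,1,0,4,2,0)! = -1/48  (running -1/48)
⟨..|..⟩ = √(960)·(-1/48) = -0.645497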